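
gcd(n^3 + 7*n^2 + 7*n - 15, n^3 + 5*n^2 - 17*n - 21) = 1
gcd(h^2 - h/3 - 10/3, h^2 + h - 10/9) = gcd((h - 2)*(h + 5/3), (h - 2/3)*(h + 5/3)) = h + 5/3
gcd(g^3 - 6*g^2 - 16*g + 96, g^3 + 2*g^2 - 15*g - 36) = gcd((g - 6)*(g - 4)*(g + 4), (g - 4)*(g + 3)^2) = g - 4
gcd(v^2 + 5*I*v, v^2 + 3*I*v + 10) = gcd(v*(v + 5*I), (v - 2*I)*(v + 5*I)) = v + 5*I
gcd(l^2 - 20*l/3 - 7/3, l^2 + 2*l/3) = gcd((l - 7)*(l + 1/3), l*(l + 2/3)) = 1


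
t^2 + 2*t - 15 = (t - 3)*(t + 5)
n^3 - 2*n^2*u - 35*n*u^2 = n*(n - 7*u)*(n + 5*u)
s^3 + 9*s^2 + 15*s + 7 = (s + 1)^2*(s + 7)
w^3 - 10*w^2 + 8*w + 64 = (w - 8)*(w - 4)*(w + 2)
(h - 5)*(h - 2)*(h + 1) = h^3 - 6*h^2 + 3*h + 10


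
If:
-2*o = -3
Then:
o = 3/2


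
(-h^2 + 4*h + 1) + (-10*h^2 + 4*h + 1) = -11*h^2 + 8*h + 2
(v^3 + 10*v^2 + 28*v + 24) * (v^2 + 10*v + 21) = v^5 + 20*v^4 + 149*v^3 + 514*v^2 + 828*v + 504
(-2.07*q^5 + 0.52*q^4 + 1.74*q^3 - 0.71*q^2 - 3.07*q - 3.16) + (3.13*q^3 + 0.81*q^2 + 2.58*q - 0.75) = -2.07*q^5 + 0.52*q^4 + 4.87*q^3 + 0.1*q^2 - 0.49*q - 3.91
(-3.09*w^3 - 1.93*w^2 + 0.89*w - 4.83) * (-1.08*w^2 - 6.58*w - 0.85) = 3.3372*w^5 + 22.4166*w^4 + 14.3647*w^3 + 1.0007*w^2 + 31.0249*w + 4.1055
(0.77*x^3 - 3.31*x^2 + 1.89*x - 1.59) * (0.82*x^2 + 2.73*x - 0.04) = 0.6314*x^5 - 0.6121*x^4 - 7.5173*x^3 + 3.9883*x^2 - 4.4163*x + 0.0636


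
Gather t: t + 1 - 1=t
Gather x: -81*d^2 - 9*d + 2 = -81*d^2 - 9*d + 2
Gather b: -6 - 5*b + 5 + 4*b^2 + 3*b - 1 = 4*b^2 - 2*b - 2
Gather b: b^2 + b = b^2 + b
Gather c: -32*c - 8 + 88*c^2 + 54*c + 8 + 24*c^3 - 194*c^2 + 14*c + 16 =24*c^3 - 106*c^2 + 36*c + 16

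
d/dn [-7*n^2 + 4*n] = 4 - 14*n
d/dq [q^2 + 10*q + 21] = 2*q + 10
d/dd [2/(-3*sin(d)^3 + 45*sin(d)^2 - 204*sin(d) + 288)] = 2*(3*sin(d)^2 - 30*sin(d) + 68)*cos(d)/(3*(sin(d)^3 - 15*sin(d)^2 + 68*sin(d) - 96)^2)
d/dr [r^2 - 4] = 2*r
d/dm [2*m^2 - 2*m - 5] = 4*m - 2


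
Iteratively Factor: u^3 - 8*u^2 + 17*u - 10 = (u - 1)*(u^2 - 7*u + 10) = (u - 2)*(u - 1)*(u - 5)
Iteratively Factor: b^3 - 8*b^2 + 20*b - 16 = (b - 4)*(b^2 - 4*b + 4) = (b - 4)*(b - 2)*(b - 2)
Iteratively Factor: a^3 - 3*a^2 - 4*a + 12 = (a - 3)*(a^2 - 4) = (a - 3)*(a + 2)*(a - 2)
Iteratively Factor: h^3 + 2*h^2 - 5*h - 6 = (h - 2)*(h^2 + 4*h + 3) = (h - 2)*(h + 3)*(h + 1)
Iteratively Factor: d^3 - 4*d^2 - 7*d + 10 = (d + 2)*(d^2 - 6*d + 5) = (d - 1)*(d + 2)*(d - 5)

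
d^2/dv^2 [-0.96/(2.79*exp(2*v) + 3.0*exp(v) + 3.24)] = (-0.96*(5.58*exp(v) + 3.0)*(11.16*exp(v) + 6.0)*exp(v) + (10.7136*exp(v) + 2.88)*(2.79*exp(2*v) + 3.0*exp(v) + 3.24))*exp(v)/(2.79*exp(2*v) + 3.0*exp(v) + 3.24)^3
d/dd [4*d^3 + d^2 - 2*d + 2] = 12*d^2 + 2*d - 2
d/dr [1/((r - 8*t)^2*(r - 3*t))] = ((-r + 3*t)*(r - 8*t) - 2*(r - 3*t)^2)/((r - 8*t)^3*(r - 3*t)^3)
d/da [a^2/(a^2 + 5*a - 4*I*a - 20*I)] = (a^2*(5 - 4*I) - 40*I*a)/(a^4 + a^3*(10 - 8*I) + a^2*(9 - 80*I) + a*(-160 - 200*I) - 400)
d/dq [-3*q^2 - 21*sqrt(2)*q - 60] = -6*q - 21*sqrt(2)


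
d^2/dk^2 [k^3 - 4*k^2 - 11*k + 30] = 6*k - 8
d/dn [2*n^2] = 4*n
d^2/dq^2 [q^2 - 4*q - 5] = 2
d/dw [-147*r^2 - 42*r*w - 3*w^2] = -42*r - 6*w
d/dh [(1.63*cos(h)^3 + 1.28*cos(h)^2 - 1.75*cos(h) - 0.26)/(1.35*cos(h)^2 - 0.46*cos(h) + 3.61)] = (-2.2005*cos(h)^4 + 1.4996*cos(h)^3 - 19.4266*cos(h)^2 - 9.9436*cos(h) + 6.4371)*sin(h)/(1.8225*cos(h)^4 - 1.242*cos(h)^3 + 9.9586*cos(h)^2 - 3.3212*cos(h) + 13.0321)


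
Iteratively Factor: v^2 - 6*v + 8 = (v - 2)*(v - 4)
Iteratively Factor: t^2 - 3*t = (t)*(t - 3)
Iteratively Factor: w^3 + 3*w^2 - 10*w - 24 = (w + 4)*(w^2 - w - 6) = (w + 2)*(w + 4)*(w - 3)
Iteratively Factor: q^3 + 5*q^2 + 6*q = (q + 3)*(q^2 + 2*q) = q*(q + 3)*(q + 2)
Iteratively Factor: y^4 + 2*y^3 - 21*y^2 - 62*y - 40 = (y + 4)*(y^3 - 2*y^2 - 13*y - 10) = (y + 2)*(y + 4)*(y^2 - 4*y - 5) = (y - 5)*(y + 2)*(y + 4)*(y + 1)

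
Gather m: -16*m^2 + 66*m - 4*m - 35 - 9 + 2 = -16*m^2 + 62*m - 42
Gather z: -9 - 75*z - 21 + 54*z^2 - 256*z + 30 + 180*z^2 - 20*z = 234*z^2 - 351*z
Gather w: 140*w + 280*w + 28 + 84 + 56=420*w + 168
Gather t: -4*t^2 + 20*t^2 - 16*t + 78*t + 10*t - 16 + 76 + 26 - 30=16*t^2 + 72*t + 56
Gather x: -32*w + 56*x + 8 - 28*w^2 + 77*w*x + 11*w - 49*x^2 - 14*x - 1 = -28*w^2 - 21*w - 49*x^2 + x*(77*w + 42) + 7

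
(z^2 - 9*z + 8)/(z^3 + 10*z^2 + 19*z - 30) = (z - 8)/(z^2 + 11*z + 30)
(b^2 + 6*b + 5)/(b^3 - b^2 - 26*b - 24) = (b + 5)/(b^2 - 2*b - 24)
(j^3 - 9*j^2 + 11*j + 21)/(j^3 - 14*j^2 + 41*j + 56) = (j - 3)/(j - 8)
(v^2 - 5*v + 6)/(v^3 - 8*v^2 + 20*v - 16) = (v - 3)/(v^2 - 6*v + 8)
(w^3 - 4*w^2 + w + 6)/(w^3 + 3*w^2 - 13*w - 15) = (w - 2)/(w + 5)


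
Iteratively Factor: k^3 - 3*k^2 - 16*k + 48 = (k + 4)*(k^2 - 7*k + 12) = (k - 4)*(k + 4)*(k - 3)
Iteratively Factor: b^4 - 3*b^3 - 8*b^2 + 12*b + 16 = (b + 1)*(b^3 - 4*b^2 - 4*b + 16) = (b - 4)*(b + 1)*(b^2 - 4) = (b - 4)*(b + 1)*(b + 2)*(b - 2)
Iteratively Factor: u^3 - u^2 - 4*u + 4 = (u - 1)*(u^2 - 4) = (u - 2)*(u - 1)*(u + 2)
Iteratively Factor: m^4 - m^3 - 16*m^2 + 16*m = (m)*(m^3 - m^2 - 16*m + 16) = m*(m - 1)*(m^2 - 16) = m*(m - 4)*(m - 1)*(m + 4)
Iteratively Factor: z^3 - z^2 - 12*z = (z)*(z^2 - z - 12) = z*(z - 4)*(z + 3)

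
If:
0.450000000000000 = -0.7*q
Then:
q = -0.64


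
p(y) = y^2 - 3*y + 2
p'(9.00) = 15.00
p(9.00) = 56.00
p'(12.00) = 21.00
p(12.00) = 110.00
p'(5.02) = 7.04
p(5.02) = 12.14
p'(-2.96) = -8.92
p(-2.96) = 19.64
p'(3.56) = 4.12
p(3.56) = 3.99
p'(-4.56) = -12.12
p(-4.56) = 36.47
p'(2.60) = 2.20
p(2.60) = 0.96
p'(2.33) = 1.66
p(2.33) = 0.44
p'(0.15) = -2.70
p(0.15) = 1.57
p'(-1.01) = -5.02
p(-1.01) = 6.05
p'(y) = 2*y - 3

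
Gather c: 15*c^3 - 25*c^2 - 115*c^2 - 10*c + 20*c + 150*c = 15*c^3 - 140*c^2 + 160*c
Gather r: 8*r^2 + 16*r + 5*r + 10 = 8*r^2 + 21*r + 10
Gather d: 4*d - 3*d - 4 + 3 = d - 1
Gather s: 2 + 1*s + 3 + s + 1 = 2*s + 6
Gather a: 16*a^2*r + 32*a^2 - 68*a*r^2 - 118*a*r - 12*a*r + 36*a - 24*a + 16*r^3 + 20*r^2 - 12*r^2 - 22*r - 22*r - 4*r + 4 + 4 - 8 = a^2*(16*r + 32) + a*(-68*r^2 - 130*r + 12) + 16*r^3 + 8*r^2 - 48*r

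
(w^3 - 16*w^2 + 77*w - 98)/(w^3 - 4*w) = (w^2 - 14*w + 49)/(w*(w + 2))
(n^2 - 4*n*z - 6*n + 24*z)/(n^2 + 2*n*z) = (n^2 - 4*n*z - 6*n + 24*z)/(n*(n + 2*z))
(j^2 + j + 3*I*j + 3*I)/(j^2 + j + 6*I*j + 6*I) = (j + 3*I)/(j + 6*I)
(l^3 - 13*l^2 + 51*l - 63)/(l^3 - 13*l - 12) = (-l^3 + 13*l^2 - 51*l + 63)/(-l^3 + 13*l + 12)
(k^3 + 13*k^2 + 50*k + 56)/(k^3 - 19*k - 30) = (k^2 + 11*k + 28)/(k^2 - 2*k - 15)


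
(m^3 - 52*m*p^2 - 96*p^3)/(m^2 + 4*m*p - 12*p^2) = (-m^2 + 6*m*p + 16*p^2)/(-m + 2*p)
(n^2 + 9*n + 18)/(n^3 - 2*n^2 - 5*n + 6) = (n^2 + 9*n + 18)/(n^3 - 2*n^2 - 5*n + 6)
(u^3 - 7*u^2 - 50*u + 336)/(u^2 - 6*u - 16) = (u^2 + u - 42)/(u + 2)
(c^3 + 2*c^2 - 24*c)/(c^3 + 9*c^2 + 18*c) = (c - 4)/(c + 3)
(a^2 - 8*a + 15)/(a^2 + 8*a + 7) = (a^2 - 8*a + 15)/(a^2 + 8*a + 7)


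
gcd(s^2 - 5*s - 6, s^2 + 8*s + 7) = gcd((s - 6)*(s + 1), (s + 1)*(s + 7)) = s + 1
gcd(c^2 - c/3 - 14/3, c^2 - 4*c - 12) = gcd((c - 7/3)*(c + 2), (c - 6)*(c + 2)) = c + 2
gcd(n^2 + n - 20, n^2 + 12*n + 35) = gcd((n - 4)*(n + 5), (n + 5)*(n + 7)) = n + 5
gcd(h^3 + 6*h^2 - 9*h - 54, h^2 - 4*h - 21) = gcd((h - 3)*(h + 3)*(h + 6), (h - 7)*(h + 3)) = h + 3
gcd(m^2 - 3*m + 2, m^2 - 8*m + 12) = m - 2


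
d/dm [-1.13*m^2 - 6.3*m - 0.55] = -2.26*m - 6.3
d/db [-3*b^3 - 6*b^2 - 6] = 3*b*(-3*b - 4)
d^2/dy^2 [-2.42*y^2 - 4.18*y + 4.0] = -4.84000000000000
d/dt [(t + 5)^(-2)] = -2/(t + 5)^3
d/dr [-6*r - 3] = -6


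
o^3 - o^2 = o^2*(o - 1)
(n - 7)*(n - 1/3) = n^2 - 22*n/3 + 7/3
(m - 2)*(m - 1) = m^2 - 3*m + 2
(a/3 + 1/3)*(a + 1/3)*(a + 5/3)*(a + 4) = a^4/3 + 7*a^3/3 + 131*a^2/27 + 97*a/27 + 20/27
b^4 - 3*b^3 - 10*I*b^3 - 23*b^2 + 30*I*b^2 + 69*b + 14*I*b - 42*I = (b - 3)*(b - 7*I)*(b - 2*I)*(b - I)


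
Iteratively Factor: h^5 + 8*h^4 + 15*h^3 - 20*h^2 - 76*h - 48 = (h - 2)*(h^4 + 10*h^3 + 35*h^2 + 50*h + 24) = (h - 2)*(h + 1)*(h^3 + 9*h^2 + 26*h + 24) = (h - 2)*(h + 1)*(h + 2)*(h^2 + 7*h + 12) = (h - 2)*(h + 1)*(h + 2)*(h + 4)*(h + 3)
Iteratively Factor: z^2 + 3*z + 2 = (z + 2)*(z + 1)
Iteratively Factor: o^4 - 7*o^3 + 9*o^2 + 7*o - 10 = (o - 2)*(o^3 - 5*o^2 - o + 5) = (o - 5)*(o - 2)*(o^2 - 1) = (o - 5)*(o - 2)*(o - 1)*(o + 1)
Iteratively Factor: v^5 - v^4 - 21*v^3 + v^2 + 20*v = (v + 4)*(v^4 - 5*v^3 - v^2 + 5*v) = (v + 1)*(v + 4)*(v^3 - 6*v^2 + 5*v) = v*(v + 1)*(v + 4)*(v^2 - 6*v + 5) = v*(v - 1)*(v + 1)*(v + 4)*(v - 5)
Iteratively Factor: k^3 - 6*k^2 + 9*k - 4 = (k - 1)*(k^2 - 5*k + 4) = (k - 1)^2*(k - 4)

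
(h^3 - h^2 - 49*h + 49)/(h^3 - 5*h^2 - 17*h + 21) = (h + 7)/(h + 3)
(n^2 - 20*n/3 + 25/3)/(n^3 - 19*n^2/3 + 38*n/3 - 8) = (3*n^2 - 20*n + 25)/(3*n^3 - 19*n^2 + 38*n - 24)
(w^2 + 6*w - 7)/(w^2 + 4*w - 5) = (w + 7)/(w + 5)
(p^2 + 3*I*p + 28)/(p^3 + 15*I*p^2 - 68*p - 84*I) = (p - 4*I)/(p^2 + 8*I*p - 12)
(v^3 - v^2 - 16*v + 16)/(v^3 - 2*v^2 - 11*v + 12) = (v + 4)/(v + 3)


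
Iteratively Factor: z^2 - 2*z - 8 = (z - 4)*(z + 2)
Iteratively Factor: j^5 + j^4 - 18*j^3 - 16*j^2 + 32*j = (j + 2)*(j^4 - j^3 - 16*j^2 + 16*j) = (j - 1)*(j + 2)*(j^3 - 16*j) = (j - 1)*(j + 2)*(j + 4)*(j^2 - 4*j) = (j - 4)*(j - 1)*(j + 2)*(j + 4)*(j)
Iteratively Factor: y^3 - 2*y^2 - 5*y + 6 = (y - 1)*(y^2 - y - 6) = (y - 1)*(y + 2)*(y - 3)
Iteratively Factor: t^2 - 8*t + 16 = (t - 4)*(t - 4)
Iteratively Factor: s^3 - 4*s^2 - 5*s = (s)*(s^2 - 4*s - 5) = s*(s - 5)*(s + 1)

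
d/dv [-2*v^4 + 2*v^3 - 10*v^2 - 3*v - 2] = -8*v^3 + 6*v^2 - 20*v - 3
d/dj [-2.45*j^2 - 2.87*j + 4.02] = -4.9*j - 2.87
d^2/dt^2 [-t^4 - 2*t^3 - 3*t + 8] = 12*t*(-t - 1)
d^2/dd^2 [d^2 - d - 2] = 2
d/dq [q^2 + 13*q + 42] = 2*q + 13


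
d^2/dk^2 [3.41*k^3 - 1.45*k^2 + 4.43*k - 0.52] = 20.46*k - 2.9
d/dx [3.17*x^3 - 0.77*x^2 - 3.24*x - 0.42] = 9.51*x^2 - 1.54*x - 3.24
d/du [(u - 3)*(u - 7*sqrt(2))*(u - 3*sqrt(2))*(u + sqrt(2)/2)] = 4*u^3 - 57*sqrt(2)*u^2/2 - 9*u^2 + 64*u + 57*sqrt(2)*u - 96 + 21*sqrt(2)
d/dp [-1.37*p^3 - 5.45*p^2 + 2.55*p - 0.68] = -4.11*p^2 - 10.9*p + 2.55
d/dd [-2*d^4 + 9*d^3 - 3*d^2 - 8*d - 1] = -8*d^3 + 27*d^2 - 6*d - 8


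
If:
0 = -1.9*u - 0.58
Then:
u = -0.31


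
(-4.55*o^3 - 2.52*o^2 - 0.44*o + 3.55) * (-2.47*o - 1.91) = 11.2385*o^4 + 14.9149*o^3 + 5.9*o^2 - 7.9281*o - 6.7805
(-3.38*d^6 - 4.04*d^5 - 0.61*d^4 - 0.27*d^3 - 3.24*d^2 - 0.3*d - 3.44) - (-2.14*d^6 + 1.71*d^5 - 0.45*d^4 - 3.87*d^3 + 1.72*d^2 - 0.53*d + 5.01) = -1.24*d^6 - 5.75*d^5 - 0.16*d^4 + 3.6*d^3 - 4.96*d^2 + 0.23*d - 8.45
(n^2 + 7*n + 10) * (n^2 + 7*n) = n^4 + 14*n^3 + 59*n^2 + 70*n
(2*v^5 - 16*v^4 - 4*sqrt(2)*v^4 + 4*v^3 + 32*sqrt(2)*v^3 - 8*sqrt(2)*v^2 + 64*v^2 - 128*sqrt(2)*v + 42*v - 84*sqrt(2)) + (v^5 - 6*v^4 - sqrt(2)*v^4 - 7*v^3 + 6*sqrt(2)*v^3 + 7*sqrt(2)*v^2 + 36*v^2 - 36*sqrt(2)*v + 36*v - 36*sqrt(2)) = 3*v^5 - 22*v^4 - 5*sqrt(2)*v^4 - 3*v^3 + 38*sqrt(2)*v^3 - sqrt(2)*v^2 + 100*v^2 - 164*sqrt(2)*v + 78*v - 120*sqrt(2)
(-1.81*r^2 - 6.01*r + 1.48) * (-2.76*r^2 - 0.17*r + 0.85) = 4.9956*r^4 + 16.8953*r^3 - 4.6016*r^2 - 5.3601*r + 1.258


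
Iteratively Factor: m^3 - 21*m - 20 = (m - 5)*(m^2 + 5*m + 4) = (m - 5)*(m + 1)*(m + 4)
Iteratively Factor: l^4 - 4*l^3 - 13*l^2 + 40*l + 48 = (l + 1)*(l^3 - 5*l^2 - 8*l + 48) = (l - 4)*(l + 1)*(l^2 - l - 12) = (l - 4)*(l + 1)*(l + 3)*(l - 4)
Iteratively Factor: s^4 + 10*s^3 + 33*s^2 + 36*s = (s + 4)*(s^3 + 6*s^2 + 9*s) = s*(s + 4)*(s^2 + 6*s + 9) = s*(s + 3)*(s + 4)*(s + 3)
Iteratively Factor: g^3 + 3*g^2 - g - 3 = (g + 3)*(g^2 - 1) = (g + 1)*(g + 3)*(g - 1)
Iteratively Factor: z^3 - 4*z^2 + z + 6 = (z - 2)*(z^2 - 2*z - 3) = (z - 3)*(z - 2)*(z + 1)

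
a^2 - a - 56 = (a - 8)*(a + 7)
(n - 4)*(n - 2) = n^2 - 6*n + 8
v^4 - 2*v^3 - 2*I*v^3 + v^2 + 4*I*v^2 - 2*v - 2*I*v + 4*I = (v - 2)*(v - 2*I)*(v - I)*(v + I)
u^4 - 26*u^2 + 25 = (u - 5)*(u - 1)*(u + 1)*(u + 5)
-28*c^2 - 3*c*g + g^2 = (-7*c + g)*(4*c + g)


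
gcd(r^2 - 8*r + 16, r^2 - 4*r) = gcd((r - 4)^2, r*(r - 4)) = r - 4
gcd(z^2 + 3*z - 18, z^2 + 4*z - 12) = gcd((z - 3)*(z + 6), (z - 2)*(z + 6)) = z + 6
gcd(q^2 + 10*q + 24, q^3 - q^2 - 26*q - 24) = q + 4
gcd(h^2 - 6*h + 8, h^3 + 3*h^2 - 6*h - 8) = h - 2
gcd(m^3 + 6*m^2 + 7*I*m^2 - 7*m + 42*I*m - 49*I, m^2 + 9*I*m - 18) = 1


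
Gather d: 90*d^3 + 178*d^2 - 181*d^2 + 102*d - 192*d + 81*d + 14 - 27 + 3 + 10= 90*d^3 - 3*d^2 - 9*d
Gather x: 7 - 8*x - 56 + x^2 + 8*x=x^2 - 49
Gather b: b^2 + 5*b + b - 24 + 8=b^2 + 6*b - 16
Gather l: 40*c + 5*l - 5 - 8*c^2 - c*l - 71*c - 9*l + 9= -8*c^2 - 31*c + l*(-c - 4) + 4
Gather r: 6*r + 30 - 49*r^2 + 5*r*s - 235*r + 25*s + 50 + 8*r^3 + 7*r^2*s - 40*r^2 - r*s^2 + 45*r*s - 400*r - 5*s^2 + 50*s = 8*r^3 + r^2*(7*s - 89) + r*(-s^2 + 50*s - 629) - 5*s^2 + 75*s + 80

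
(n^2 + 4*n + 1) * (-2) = -2*n^2 - 8*n - 2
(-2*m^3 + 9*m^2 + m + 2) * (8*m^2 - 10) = -16*m^5 + 72*m^4 + 28*m^3 - 74*m^2 - 10*m - 20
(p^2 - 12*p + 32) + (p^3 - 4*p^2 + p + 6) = p^3 - 3*p^2 - 11*p + 38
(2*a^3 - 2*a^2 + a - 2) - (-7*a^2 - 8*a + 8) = 2*a^3 + 5*a^2 + 9*a - 10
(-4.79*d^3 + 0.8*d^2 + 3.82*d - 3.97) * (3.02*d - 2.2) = -14.4658*d^4 + 12.954*d^3 + 9.7764*d^2 - 20.3934*d + 8.734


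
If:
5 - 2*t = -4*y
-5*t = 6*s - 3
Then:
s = -5*y/3 - 19/12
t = 2*y + 5/2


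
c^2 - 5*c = c*(c - 5)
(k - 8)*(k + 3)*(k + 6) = k^3 + k^2 - 54*k - 144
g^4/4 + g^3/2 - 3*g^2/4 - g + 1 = (g/2 + 1)^2*(g - 1)^2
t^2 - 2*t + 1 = (t - 1)^2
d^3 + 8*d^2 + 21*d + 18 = (d + 2)*(d + 3)^2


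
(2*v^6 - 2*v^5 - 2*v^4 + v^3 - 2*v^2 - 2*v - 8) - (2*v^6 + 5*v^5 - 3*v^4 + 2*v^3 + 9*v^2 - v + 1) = -7*v^5 + v^4 - v^3 - 11*v^2 - v - 9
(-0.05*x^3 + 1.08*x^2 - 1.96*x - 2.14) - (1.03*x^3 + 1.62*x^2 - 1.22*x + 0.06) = -1.08*x^3 - 0.54*x^2 - 0.74*x - 2.2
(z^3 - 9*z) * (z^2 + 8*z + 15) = z^5 + 8*z^4 + 6*z^3 - 72*z^2 - 135*z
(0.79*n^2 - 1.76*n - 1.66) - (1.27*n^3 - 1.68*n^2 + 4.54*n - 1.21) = -1.27*n^3 + 2.47*n^2 - 6.3*n - 0.45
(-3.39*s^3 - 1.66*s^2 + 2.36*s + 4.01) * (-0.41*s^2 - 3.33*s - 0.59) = 1.3899*s^5 + 11.9693*s^4 + 6.5603*s^3 - 8.5235*s^2 - 14.7457*s - 2.3659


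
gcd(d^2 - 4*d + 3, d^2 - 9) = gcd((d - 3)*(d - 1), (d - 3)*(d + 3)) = d - 3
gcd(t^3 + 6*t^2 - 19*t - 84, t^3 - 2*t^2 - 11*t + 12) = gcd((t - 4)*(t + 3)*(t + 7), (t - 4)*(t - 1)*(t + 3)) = t^2 - t - 12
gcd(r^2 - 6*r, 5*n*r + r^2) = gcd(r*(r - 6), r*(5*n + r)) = r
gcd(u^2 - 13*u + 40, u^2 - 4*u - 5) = u - 5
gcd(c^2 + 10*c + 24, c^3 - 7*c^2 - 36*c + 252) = c + 6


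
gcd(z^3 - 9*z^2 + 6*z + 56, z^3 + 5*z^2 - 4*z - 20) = z + 2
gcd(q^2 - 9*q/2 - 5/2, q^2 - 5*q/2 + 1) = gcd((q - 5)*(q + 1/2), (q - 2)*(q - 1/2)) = 1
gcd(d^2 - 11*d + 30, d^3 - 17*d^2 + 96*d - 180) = d^2 - 11*d + 30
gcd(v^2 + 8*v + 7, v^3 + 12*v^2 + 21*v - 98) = v + 7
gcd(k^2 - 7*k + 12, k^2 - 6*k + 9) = k - 3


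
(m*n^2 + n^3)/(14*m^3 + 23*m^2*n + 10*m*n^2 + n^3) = n^2/(14*m^2 + 9*m*n + n^2)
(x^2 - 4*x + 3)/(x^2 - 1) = (x - 3)/(x + 1)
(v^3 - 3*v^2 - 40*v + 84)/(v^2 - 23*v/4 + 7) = 4*(v^3 - 3*v^2 - 40*v + 84)/(4*v^2 - 23*v + 28)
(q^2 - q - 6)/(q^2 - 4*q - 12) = (q - 3)/(q - 6)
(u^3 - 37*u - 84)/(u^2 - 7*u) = u + 7 + 12/u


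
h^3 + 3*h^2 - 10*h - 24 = (h - 3)*(h + 2)*(h + 4)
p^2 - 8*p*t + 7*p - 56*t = (p + 7)*(p - 8*t)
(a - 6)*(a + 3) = a^2 - 3*a - 18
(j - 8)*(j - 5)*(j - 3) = j^3 - 16*j^2 + 79*j - 120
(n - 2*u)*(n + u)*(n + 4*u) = n^3 + 3*n^2*u - 6*n*u^2 - 8*u^3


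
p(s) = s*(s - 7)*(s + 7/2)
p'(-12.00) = 491.50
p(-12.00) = -1938.00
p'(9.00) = 155.50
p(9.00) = 225.00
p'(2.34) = -24.45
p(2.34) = -63.68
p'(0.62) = -27.69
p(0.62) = -16.30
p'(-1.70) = -3.93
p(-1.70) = 26.62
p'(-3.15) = 27.32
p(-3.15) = 11.19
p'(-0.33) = -21.86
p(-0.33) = 7.67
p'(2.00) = -26.50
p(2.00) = -55.00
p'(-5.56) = 107.16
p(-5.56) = -143.86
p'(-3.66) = 41.31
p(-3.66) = -6.24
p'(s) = s*(s - 7) + s*(s + 7/2) + (s - 7)*(s + 7/2)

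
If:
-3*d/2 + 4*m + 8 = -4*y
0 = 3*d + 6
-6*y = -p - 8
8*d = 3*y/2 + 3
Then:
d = -2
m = 119/12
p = -84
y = -38/3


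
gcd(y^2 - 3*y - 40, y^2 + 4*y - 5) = y + 5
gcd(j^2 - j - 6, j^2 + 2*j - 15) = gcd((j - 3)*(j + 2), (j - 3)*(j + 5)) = j - 3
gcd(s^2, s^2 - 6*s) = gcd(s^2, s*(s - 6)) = s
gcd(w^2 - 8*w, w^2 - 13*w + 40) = w - 8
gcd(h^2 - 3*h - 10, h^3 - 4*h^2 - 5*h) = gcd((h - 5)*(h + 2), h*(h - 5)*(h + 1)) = h - 5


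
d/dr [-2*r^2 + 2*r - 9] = 2 - 4*r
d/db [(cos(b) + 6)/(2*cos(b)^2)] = (cos(b) + 12)*sin(b)/(2*cos(b)^3)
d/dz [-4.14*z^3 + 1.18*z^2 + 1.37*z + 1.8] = -12.42*z^2 + 2.36*z + 1.37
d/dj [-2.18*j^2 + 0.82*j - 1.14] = 0.82 - 4.36*j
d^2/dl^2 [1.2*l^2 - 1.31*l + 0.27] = 2.40000000000000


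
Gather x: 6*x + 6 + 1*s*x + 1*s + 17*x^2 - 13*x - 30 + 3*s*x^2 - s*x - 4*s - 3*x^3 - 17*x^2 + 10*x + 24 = 3*s*x^2 - 3*s - 3*x^3 + 3*x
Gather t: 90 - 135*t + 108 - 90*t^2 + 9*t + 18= -90*t^2 - 126*t + 216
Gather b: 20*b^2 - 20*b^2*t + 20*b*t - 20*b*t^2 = b^2*(20 - 20*t) + b*(-20*t^2 + 20*t)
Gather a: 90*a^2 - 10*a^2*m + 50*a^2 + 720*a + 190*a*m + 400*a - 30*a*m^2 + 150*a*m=a^2*(140 - 10*m) + a*(-30*m^2 + 340*m + 1120)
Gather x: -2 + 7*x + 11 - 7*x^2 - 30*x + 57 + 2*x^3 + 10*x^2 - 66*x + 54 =2*x^3 + 3*x^2 - 89*x + 120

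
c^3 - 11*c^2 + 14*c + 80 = (c - 8)*(c - 5)*(c + 2)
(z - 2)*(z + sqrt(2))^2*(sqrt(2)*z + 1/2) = sqrt(2)*z^4 - 2*sqrt(2)*z^3 + 9*z^3/2 - 9*z^2 + 3*sqrt(2)*z^2 - 6*sqrt(2)*z + z - 2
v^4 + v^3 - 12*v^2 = v^2*(v - 3)*(v + 4)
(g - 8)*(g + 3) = g^2 - 5*g - 24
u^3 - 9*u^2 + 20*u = u*(u - 5)*(u - 4)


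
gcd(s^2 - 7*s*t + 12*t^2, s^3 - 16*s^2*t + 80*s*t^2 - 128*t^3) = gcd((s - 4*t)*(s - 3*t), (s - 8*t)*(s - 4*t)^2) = s - 4*t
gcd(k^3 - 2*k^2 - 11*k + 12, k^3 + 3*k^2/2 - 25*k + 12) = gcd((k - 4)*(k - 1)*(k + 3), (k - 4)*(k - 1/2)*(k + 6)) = k - 4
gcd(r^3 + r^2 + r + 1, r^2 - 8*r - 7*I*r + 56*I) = 1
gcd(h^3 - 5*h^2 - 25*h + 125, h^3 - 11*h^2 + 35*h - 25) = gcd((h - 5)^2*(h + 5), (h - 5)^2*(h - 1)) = h^2 - 10*h + 25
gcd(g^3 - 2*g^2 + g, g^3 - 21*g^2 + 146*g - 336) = 1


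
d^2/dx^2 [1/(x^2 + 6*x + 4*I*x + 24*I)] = 2*(-x^2 - 6*x - 4*I*x + 4*(x + 3 + 2*I)^2 - 24*I)/(x^2 + 6*x + 4*I*x + 24*I)^3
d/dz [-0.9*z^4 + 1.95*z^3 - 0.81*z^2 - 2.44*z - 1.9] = -3.6*z^3 + 5.85*z^2 - 1.62*z - 2.44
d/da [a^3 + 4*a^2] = a*(3*a + 8)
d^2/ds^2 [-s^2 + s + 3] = -2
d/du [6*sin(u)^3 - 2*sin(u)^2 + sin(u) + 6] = (18*sin(u)^2 - 4*sin(u) + 1)*cos(u)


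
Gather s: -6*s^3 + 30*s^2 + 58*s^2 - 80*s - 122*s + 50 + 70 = -6*s^3 + 88*s^2 - 202*s + 120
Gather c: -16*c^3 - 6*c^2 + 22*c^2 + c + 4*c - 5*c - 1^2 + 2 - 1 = -16*c^3 + 16*c^2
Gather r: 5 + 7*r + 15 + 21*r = 28*r + 20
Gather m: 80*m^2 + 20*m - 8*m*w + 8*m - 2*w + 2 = 80*m^2 + m*(28 - 8*w) - 2*w + 2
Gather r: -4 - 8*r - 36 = -8*r - 40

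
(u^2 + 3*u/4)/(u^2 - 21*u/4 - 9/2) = u/(u - 6)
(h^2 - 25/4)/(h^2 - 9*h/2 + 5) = (h + 5/2)/(h - 2)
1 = 1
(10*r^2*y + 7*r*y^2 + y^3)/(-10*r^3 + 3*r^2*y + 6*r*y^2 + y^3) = y/(-r + y)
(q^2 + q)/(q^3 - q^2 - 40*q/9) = 9*(q + 1)/(9*q^2 - 9*q - 40)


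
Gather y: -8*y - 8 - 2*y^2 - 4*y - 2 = -2*y^2 - 12*y - 10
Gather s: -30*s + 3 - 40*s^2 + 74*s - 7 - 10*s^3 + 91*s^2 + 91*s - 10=-10*s^3 + 51*s^2 + 135*s - 14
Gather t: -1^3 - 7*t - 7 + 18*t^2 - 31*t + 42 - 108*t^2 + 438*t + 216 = -90*t^2 + 400*t + 250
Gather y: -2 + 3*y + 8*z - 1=3*y + 8*z - 3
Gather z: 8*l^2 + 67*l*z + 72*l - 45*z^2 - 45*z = 8*l^2 + 72*l - 45*z^2 + z*(67*l - 45)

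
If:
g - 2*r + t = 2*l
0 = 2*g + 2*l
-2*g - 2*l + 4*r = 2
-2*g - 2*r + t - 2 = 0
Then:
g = -2/5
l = 2/5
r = 1/2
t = 11/5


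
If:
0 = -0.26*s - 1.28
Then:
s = -4.92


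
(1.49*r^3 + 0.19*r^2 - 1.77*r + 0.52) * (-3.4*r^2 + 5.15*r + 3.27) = -5.066*r^5 + 7.0275*r^4 + 11.8688*r^3 - 10.2622*r^2 - 3.1099*r + 1.7004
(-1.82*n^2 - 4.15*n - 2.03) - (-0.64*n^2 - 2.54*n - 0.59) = -1.18*n^2 - 1.61*n - 1.44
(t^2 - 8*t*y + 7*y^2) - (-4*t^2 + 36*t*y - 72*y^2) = 5*t^2 - 44*t*y + 79*y^2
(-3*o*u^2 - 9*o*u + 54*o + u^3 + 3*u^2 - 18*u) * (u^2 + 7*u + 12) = -3*o*u^4 - 30*o*u^3 - 45*o*u^2 + 270*o*u + 648*o + u^5 + 10*u^4 + 15*u^3 - 90*u^2 - 216*u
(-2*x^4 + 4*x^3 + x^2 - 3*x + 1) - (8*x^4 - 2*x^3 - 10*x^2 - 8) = -10*x^4 + 6*x^3 + 11*x^2 - 3*x + 9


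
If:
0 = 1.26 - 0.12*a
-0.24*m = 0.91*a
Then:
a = 10.50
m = -39.81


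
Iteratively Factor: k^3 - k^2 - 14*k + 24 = (k - 2)*(k^2 + k - 12) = (k - 2)*(k + 4)*(k - 3)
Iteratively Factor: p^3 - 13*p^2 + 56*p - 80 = (p - 4)*(p^2 - 9*p + 20) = (p - 5)*(p - 4)*(p - 4)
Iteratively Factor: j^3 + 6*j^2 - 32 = (j + 4)*(j^2 + 2*j - 8) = (j - 2)*(j + 4)*(j + 4)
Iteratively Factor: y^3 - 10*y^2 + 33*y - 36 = (y - 3)*(y^2 - 7*y + 12) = (y - 3)^2*(y - 4)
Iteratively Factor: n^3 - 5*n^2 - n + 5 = (n + 1)*(n^2 - 6*n + 5) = (n - 5)*(n + 1)*(n - 1)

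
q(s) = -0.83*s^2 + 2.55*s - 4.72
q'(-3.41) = 8.21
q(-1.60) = -10.92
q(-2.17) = -14.16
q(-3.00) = -19.84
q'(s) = 2.55 - 1.66*s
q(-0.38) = -5.81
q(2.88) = -4.26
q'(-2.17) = 6.15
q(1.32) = -2.80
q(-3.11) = -20.68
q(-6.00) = -49.90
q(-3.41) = -23.07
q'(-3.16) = 7.80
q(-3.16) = -21.07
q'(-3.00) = 7.53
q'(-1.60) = 5.21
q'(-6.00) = 12.51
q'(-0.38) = 3.18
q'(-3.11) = 7.71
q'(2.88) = -2.23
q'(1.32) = 0.36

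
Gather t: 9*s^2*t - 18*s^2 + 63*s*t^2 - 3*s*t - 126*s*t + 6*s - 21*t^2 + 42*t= -18*s^2 + 6*s + t^2*(63*s - 21) + t*(9*s^2 - 129*s + 42)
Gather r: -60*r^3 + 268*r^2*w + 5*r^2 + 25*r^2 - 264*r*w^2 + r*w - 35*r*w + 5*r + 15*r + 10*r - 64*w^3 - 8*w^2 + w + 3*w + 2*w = -60*r^3 + r^2*(268*w + 30) + r*(-264*w^2 - 34*w + 30) - 64*w^3 - 8*w^2 + 6*w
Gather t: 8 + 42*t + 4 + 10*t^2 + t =10*t^2 + 43*t + 12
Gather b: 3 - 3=0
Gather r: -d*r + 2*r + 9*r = r*(11 - d)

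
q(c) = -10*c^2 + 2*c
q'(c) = 2 - 20*c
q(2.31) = -48.74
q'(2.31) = -44.20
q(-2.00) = -44.00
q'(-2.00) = 42.00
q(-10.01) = -1022.02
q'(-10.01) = 202.20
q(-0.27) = -1.27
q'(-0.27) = 7.40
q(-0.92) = -10.30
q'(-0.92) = 20.40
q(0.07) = 0.09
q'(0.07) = 0.60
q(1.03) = -8.55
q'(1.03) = -18.60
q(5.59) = -301.30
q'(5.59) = -109.80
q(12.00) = -1416.00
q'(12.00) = -238.00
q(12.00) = -1416.00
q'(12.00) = -238.00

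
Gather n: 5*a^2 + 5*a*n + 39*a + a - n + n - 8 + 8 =5*a^2 + 5*a*n + 40*a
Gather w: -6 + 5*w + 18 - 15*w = 12 - 10*w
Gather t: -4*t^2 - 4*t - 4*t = -4*t^2 - 8*t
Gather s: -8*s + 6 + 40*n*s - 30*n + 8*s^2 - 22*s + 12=-30*n + 8*s^2 + s*(40*n - 30) + 18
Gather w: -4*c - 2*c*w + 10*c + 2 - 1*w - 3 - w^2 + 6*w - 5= 6*c - w^2 + w*(5 - 2*c) - 6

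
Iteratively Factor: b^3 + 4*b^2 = (b + 4)*(b^2) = b*(b + 4)*(b)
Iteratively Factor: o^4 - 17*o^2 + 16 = (o - 1)*(o^3 + o^2 - 16*o - 16) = (o - 1)*(o + 1)*(o^2 - 16) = (o - 4)*(o - 1)*(o + 1)*(o + 4)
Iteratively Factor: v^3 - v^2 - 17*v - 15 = (v - 5)*(v^2 + 4*v + 3) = (v - 5)*(v + 3)*(v + 1)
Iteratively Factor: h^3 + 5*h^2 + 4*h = (h + 1)*(h^2 + 4*h) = h*(h + 1)*(h + 4)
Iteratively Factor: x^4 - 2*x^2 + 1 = (x - 1)*(x^3 + x^2 - x - 1) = (x - 1)*(x + 1)*(x^2 - 1) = (x - 1)^2*(x + 1)*(x + 1)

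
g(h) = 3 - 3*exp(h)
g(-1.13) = 2.03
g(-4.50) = 2.97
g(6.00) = -1207.29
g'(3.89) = -146.73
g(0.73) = -3.23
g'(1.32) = -11.23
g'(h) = -3*exp(h)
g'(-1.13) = -0.97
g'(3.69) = -120.13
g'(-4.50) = -0.03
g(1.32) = -8.23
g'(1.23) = -10.26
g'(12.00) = -488264.37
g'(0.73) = -6.23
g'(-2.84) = -0.18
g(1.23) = -7.26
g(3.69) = -117.13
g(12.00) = -488261.37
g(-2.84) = 2.82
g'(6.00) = -1210.29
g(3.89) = -143.73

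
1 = 1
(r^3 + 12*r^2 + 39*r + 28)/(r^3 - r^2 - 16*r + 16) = (r^2 + 8*r + 7)/(r^2 - 5*r + 4)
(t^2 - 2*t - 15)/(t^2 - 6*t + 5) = (t + 3)/(t - 1)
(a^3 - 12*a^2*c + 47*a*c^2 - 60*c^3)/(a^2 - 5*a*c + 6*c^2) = (a^2 - 9*a*c + 20*c^2)/(a - 2*c)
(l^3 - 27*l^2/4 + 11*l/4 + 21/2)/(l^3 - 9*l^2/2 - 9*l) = (4*l^2 - 3*l - 7)/(2*l*(2*l + 3))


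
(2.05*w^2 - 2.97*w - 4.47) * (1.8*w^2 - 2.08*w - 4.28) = 3.69*w^4 - 9.61*w^3 - 10.6424*w^2 + 22.0092*w + 19.1316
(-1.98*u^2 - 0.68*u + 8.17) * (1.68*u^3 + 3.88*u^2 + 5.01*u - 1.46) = -3.3264*u^5 - 8.8248*u^4 + 1.1674*u^3 + 31.1836*u^2 + 41.9245*u - 11.9282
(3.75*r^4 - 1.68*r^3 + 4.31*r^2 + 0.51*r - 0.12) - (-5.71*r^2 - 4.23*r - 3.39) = 3.75*r^4 - 1.68*r^3 + 10.02*r^2 + 4.74*r + 3.27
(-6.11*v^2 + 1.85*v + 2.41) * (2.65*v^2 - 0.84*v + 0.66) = -16.1915*v^4 + 10.0349*v^3 + 0.799899999999999*v^2 - 0.8034*v + 1.5906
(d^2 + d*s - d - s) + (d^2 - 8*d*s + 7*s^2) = 2*d^2 - 7*d*s - d + 7*s^2 - s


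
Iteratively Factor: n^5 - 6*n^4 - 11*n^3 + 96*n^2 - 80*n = (n - 5)*(n^4 - n^3 - 16*n^2 + 16*n) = (n - 5)*(n - 1)*(n^3 - 16*n) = n*(n - 5)*(n - 1)*(n^2 - 16) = n*(n - 5)*(n - 1)*(n + 4)*(n - 4)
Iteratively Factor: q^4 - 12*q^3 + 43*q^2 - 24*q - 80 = (q - 4)*(q^3 - 8*q^2 + 11*q + 20) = (q - 5)*(q - 4)*(q^2 - 3*q - 4) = (q - 5)*(q - 4)^2*(q + 1)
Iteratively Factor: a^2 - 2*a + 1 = (a - 1)*(a - 1)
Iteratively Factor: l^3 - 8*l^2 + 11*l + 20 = (l + 1)*(l^2 - 9*l + 20) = (l - 5)*(l + 1)*(l - 4)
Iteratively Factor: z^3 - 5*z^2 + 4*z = (z - 4)*(z^2 - z) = (z - 4)*(z - 1)*(z)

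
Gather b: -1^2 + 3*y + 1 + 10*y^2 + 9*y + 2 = 10*y^2 + 12*y + 2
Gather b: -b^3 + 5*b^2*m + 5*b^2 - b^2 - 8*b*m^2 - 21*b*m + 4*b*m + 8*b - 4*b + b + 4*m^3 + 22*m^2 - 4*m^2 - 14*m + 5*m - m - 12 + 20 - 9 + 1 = -b^3 + b^2*(5*m + 4) + b*(-8*m^2 - 17*m + 5) + 4*m^3 + 18*m^2 - 10*m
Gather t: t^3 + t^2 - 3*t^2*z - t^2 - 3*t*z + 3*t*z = t^3 - 3*t^2*z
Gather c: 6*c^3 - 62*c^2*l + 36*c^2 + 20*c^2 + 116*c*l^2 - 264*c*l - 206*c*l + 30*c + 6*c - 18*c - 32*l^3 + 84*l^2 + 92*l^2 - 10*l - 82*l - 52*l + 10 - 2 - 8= 6*c^3 + c^2*(56 - 62*l) + c*(116*l^2 - 470*l + 18) - 32*l^3 + 176*l^2 - 144*l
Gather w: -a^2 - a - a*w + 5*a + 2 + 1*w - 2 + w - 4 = -a^2 + 4*a + w*(2 - a) - 4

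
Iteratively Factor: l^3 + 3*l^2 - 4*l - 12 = (l - 2)*(l^2 + 5*l + 6) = (l - 2)*(l + 2)*(l + 3)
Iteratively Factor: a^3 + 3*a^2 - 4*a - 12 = (a + 3)*(a^2 - 4) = (a - 2)*(a + 3)*(a + 2)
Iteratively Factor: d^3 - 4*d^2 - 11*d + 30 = (d - 5)*(d^2 + d - 6) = (d - 5)*(d - 2)*(d + 3)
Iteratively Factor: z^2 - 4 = (z + 2)*(z - 2)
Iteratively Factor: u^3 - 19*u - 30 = (u + 3)*(u^2 - 3*u - 10) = (u + 2)*(u + 3)*(u - 5)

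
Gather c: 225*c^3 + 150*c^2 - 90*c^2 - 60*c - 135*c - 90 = 225*c^3 + 60*c^2 - 195*c - 90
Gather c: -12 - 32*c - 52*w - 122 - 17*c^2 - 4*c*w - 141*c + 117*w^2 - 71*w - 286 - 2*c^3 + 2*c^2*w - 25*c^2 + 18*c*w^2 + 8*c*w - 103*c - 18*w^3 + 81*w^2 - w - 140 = -2*c^3 + c^2*(2*w - 42) + c*(18*w^2 + 4*w - 276) - 18*w^3 + 198*w^2 - 124*w - 560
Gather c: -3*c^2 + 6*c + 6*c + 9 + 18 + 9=-3*c^2 + 12*c + 36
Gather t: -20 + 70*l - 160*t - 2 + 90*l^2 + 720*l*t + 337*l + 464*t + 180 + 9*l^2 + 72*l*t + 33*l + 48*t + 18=99*l^2 + 440*l + t*(792*l + 352) + 176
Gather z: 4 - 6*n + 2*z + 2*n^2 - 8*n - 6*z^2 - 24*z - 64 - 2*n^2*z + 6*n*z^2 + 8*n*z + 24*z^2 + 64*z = 2*n^2 - 14*n + z^2*(6*n + 18) + z*(-2*n^2 + 8*n + 42) - 60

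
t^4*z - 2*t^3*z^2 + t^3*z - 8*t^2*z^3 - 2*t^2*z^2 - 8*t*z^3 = t*(t - 4*z)*(t + 2*z)*(t*z + z)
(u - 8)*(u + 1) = u^2 - 7*u - 8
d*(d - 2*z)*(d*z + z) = d^3*z - 2*d^2*z^2 + d^2*z - 2*d*z^2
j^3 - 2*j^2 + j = j*(j - 1)^2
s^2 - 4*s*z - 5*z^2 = (s - 5*z)*(s + z)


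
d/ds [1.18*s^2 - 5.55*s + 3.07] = 2.36*s - 5.55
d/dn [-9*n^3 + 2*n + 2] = 2 - 27*n^2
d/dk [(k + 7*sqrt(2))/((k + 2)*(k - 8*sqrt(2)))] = ((k + 2)*(k - 8*sqrt(2)) - (k + 2)*(k + 7*sqrt(2)) - (k - 8*sqrt(2))*(k + 7*sqrt(2)))/((k + 2)^2*(k - 8*sqrt(2))^2)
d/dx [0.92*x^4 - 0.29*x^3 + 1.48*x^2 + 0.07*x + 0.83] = 3.68*x^3 - 0.87*x^2 + 2.96*x + 0.07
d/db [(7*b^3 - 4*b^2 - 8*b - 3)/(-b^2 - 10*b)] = (-7*b^4 - 140*b^3 + 32*b^2 - 6*b - 30)/(b^2*(b^2 + 20*b + 100))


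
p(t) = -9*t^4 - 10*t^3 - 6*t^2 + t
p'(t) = -36*t^3 - 30*t^2 - 12*t + 1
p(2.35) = -435.05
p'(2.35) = -660.08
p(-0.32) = -0.70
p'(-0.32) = 2.95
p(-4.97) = -4416.75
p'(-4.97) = 3739.10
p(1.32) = -59.46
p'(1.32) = -149.91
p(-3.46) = -950.95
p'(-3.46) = 1174.55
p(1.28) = -53.68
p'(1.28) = -139.01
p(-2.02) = -93.93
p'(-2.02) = 199.55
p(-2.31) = -167.33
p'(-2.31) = 312.39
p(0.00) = 0.00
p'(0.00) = 1.00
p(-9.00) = -52254.00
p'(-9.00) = 23923.00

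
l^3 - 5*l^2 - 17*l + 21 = (l - 7)*(l - 1)*(l + 3)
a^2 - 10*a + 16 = (a - 8)*(a - 2)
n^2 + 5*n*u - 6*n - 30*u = (n - 6)*(n + 5*u)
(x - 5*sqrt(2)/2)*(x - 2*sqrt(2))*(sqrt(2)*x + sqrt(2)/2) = sqrt(2)*x^3 - 9*x^2 + sqrt(2)*x^2/2 - 9*x/2 + 10*sqrt(2)*x + 5*sqrt(2)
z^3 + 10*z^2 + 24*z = z*(z + 4)*(z + 6)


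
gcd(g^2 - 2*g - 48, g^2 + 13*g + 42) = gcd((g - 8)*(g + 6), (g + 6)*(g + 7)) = g + 6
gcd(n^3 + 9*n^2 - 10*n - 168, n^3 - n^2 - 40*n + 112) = n^2 + 3*n - 28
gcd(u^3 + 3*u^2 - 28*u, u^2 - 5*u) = u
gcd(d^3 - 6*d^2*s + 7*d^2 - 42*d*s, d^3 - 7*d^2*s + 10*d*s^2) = d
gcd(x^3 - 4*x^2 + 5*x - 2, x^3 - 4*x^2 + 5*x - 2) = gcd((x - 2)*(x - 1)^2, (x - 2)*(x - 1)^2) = x^3 - 4*x^2 + 5*x - 2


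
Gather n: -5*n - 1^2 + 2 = 1 - 5*n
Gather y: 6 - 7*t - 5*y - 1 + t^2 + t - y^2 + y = t^2 - 6*t - y^2 - 4*y + 5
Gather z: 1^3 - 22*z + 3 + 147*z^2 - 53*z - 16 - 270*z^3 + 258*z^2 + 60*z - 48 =-270*z^3 + 405*z^2 - 15*z - 60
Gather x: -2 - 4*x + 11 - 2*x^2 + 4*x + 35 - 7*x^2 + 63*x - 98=-9*x^2 + 63*x - 54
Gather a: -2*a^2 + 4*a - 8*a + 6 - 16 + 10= -2*a^2 - 4*a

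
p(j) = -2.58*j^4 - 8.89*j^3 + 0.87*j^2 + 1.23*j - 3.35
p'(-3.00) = 34.62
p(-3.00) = 31.84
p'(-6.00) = 1259.79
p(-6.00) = -1402.85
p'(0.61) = -9.97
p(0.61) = -4.65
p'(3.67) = -861.73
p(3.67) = -894.60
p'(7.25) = -5320.72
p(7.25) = -10464.55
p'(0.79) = -19.13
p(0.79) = -7.22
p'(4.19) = -1218.84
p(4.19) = -1432.07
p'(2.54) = -335.53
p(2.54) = -247.68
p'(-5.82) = 1122.18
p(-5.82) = -1188.62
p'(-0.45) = -4.01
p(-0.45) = -3.02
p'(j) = -10.32*j^3 - 26.67*j^2 + 1.74*j + 1.23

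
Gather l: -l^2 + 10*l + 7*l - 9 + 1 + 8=-l^2 + 17*l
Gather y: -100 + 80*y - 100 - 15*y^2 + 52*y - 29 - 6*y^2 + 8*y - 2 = -21*y^2 + 140*y - 231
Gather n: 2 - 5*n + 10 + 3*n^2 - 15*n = 3*n^2 - 20*n + 12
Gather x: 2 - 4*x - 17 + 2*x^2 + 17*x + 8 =2*x^2 + 13*x - 7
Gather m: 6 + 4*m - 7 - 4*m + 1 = 0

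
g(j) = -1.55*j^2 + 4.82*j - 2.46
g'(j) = 4.82 - 3.1*j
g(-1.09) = -9.56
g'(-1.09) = 8.20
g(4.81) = -15.14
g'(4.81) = -10.09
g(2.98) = -1.86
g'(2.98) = -4.42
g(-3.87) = -44.33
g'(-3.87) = 16.82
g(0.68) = 0.10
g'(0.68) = 2.71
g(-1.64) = -14.53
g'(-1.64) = 9.90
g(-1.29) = -11.26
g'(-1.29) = 8.82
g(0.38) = -0.85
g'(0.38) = 3.64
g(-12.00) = -283.50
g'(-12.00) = 42.02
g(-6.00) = -87.18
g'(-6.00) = 23.42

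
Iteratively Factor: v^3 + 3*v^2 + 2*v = (v + 1)*(v^2 + 2*v) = (v + 1)*(v + 2)*(v)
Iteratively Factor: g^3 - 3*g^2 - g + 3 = (g + 1)*(g^2 - 4*g + 3) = (g - 3)*(g + 1)*(g - 1)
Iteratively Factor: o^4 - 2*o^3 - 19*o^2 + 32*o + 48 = (o + 1)*(o^3 - 3*o^2 - 16*o + 48) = (o - 3)*(o + 1)*(o^2 - 16) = (o - 4)*(o - 3)*(o + 1)*(o + 4)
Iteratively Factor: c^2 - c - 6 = (c - 3)*(c + 2)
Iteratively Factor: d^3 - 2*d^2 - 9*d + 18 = (d + 3)*(d^2 - 5*d + 6) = (d - 3)*(d + 3)*(d - 2)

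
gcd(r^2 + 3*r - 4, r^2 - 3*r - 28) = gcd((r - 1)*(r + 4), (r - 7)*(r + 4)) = r + 4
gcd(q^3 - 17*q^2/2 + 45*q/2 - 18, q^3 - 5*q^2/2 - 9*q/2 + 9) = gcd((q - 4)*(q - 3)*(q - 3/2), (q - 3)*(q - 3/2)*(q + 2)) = q^2 - 9*q/2 + 9/2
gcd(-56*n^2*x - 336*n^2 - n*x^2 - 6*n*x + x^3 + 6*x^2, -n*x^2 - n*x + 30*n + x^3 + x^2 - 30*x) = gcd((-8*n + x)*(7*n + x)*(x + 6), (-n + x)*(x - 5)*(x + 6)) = x + 6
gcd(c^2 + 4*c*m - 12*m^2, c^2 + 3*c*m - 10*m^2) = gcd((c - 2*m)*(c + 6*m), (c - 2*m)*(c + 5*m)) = c - 2*m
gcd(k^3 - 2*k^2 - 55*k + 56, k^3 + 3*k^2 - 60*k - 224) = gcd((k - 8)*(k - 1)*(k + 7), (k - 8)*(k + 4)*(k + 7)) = k^2 - k - 56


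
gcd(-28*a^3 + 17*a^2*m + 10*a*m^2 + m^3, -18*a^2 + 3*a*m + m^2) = 1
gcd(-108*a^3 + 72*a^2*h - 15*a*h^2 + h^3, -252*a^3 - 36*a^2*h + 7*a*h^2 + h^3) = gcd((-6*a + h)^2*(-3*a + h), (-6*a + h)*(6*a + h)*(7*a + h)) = 6*a - h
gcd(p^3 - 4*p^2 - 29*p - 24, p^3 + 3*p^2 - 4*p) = 1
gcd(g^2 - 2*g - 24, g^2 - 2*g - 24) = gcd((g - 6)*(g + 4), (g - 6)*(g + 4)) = g^2 - 2*g - 24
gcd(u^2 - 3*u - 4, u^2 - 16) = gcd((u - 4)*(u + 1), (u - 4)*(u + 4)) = u - 4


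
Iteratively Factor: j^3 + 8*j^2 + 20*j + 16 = (j + 2)*(j^2 + 6*j + 8) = (j + 2)^2*(j + 4)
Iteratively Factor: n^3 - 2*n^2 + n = (n - 1)*(n^2 - n) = (n - 1)^2*(n)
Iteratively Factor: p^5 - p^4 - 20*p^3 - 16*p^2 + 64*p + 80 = (p + 2)*(p^4 - 3*p^3 - 14*p^2 + 12*p + 40) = (p + 2)^2*(p^3 - 5*p^2 - 4*p + 20) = (p - 2)*(p + 2)^2*(p^2 - 3*p - 10) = (p - 5)*(p - 2)*(p + 2)^2*(p + 2)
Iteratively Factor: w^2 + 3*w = (w)*(w + 3)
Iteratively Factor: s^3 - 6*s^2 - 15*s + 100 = (s - 5)*(s^2 - s - 20) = (s - 5)*(s + 4)*(s - 5)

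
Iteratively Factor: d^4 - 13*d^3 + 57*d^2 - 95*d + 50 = (d - 5)*(d^3 - 8*d^2 + 17*d - 10) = (d - 5)*(d - 1)*(d^2 - 7*d + 10) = (d - 5)*(d - 2)*(d - 1)*(d - 5)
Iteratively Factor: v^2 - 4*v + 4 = (v - 2)*(v - 2)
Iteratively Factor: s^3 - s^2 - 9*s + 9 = (s - 1)*(s^2 - 9) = (s - 3)*(s - 1)*(s + 3)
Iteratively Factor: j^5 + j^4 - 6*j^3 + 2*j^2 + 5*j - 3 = (j + 3)*(j^4 - 2*j^3 + 2*j - 1) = (j + 1)*(j + 3)*(j^3 - 3*j^2 + 3*j - 1) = (j - 1)*(j + 1)*(j + 3)*(j^2 - 2*j + 1) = (j - 1)^2*(j + 1)*(j + 3)*(j - 1)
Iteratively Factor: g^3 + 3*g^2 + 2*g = (g + 1)*(g^2 + 2*g) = (g + 1)*(g + 2)*(g)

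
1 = 1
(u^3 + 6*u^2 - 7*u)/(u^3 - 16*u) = (u^2 + 6*u - 7)/(u^2 - 16)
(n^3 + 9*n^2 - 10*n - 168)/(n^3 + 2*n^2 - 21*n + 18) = (n^2 + 3*n - 28)/(n^2 - 4*n + 3)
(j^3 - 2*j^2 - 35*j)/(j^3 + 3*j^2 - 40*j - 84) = j*(j^2 - 2*j - 35)/(j^3 + 3*j^2 - 40*j - 84)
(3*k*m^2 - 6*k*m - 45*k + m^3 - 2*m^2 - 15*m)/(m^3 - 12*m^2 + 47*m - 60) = (3*k*m + 9*k + m^2 + 3*m)/(m^2 - 7*m + 12)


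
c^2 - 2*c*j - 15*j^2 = (c - 5*j)*(c + 3*j)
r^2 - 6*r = r*(r - 6)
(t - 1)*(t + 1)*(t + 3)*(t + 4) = t^4 + 7*t^3 + 11*t^2 - 7*t - 12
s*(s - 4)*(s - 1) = s^3 - 5*s^2 + 4*s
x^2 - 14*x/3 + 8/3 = (x - 4)*(x - 2/3)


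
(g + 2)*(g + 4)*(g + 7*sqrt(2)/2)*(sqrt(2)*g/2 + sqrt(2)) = sqrt(2)*g^4/2 + 7*g^3/2 + 4*sqrt(2)*g^3 + 10*sqrt(2)*g^2 + 28*g^2 + 8*sqrt(2)*g + 70*g + 56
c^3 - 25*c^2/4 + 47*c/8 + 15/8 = (c - 5)*(c - 3/2)*(c + 1/4)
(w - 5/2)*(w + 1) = w^2 - 3*w/2 - 5/2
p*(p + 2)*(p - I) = p^3 + 2*p^2 - I*p^2 - 2*I*p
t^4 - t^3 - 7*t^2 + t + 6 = (t - 3)*(t - 1)*(t + 1)*(t + 2)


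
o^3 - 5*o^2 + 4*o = o*(o - 4)*(o - 1)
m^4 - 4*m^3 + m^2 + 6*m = m*(m - 3)*(m - 2)*(m + 1)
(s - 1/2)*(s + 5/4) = s^2 + 3*s/4 - 5/8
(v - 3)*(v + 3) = v^2 - 9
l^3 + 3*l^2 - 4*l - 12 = (l - 2)*(l + 2)*(l + 3)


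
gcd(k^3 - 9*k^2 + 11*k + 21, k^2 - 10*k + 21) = k^2 - 10*k + 21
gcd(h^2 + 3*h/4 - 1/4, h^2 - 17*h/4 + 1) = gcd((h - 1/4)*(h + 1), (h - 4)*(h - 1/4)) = h - 1/4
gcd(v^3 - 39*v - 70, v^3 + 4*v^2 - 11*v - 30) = v^2 + 7*v + 10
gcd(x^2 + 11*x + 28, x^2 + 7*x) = x + 7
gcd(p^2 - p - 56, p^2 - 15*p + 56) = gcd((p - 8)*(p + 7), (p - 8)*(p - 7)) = p - 8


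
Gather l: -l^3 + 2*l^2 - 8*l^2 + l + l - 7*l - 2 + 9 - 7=-l^3 - 6*l^2 - 5*l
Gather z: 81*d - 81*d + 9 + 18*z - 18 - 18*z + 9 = 0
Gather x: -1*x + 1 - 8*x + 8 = 9 - 9*x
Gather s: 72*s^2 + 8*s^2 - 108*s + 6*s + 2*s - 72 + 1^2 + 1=80*s^2 - 100*s - 70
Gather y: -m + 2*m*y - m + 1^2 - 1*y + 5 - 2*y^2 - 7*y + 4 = -2*m - 2*y^2 + y*(2*m - 8) + 10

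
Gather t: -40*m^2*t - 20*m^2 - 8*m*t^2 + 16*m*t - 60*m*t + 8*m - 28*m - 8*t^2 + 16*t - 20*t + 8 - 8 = -20*m^2 - 20*m + t^2*(-8*m - 8) + t*(-40*m^2 - 44*m - 4)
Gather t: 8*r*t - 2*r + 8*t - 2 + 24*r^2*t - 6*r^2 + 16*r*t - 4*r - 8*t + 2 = -6*r^2 - 6*r + t*(24*r^2 + 24*r)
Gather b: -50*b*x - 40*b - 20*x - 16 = b*(-50*x - 40) - 20*x - 16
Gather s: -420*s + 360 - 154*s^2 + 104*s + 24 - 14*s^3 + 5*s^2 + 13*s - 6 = -14*s^3 - 149*s^2 - 303*s + 378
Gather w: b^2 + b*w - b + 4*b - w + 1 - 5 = b^2 + 3*b + w*(b - 1) - 4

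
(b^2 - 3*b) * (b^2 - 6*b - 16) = b^4 - 9*b^3 + 2*b^2 + 48*b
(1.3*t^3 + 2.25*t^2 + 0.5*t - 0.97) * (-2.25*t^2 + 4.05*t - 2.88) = -2.925*t^5 + 0.2025*t^4 + 4.2435*t^3 - 2.2725*t^2 - 5.3685*t + 2.7936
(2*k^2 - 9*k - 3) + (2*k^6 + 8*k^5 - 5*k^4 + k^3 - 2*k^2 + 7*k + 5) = 2*k^6 + 8*k^5 - 5*k^4 + k^3 - 2*k + 2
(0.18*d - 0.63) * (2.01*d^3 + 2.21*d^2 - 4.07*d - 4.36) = 0.3618*d^4 - 0.8685*d^3 - 2.1249*d^2 + 1.7793*d + 2.7468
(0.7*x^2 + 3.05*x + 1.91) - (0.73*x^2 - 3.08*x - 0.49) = -0.03*x^2 + 6.13*x + 2.4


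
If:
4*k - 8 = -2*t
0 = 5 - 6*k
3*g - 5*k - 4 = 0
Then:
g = 49/18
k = 5/6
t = 7/3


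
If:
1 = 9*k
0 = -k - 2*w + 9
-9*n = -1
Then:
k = 1/9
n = 1/9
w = 40/9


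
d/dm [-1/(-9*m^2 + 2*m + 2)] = 2*(1 - 9*m)/(-9*m^2 + 2*m + 2)^2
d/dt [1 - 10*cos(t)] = 10*sin(t)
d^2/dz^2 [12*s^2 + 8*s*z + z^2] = 2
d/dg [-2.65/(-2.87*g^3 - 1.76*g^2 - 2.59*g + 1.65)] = (-22.8165*g^2 - 9.328*g - 6.8635)/(2.87*g^3 + 1.76*g^2 + 2.59*g - 1.65)^2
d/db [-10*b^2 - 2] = -20*b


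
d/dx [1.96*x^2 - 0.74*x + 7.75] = 3.92*x - 0.74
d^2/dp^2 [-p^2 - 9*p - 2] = -2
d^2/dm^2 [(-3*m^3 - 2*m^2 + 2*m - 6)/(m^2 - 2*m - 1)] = 2*(-17*m^3 - 42*m^2 + 33*m - 36)/(m^6 - 6*m^5 + 9*m^4 + 4*m^3 - 9*m^2 - 6*m - 1)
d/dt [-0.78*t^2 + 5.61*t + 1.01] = 5.61 - 1.56*t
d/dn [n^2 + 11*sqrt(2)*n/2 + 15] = 2*n + 11*sqrt(2)/2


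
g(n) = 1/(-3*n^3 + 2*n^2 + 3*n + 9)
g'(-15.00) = 0.00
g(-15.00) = 0.00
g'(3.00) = 0.03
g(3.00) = -0.02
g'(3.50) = 0.01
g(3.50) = -0.01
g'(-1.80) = 0.04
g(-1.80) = 0.04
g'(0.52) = -0.02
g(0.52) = 0.09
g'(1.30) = 0.07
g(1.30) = 0.10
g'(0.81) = -0.00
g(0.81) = 0.09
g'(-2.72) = 0.01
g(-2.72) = 0.01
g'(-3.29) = 0.01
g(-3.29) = 0.01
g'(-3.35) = 0.01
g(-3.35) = 0.01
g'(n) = (9*n^2 - 4*n - 3)/(-3*n^3 + 2*n^2 + 3*n + 9)^2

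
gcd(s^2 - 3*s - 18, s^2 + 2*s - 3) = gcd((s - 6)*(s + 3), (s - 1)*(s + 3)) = s + 3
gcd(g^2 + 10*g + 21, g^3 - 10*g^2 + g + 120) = g + 3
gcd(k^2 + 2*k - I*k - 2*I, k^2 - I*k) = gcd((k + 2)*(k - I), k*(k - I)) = k - I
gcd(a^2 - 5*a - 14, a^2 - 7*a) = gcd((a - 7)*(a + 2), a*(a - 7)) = a - 7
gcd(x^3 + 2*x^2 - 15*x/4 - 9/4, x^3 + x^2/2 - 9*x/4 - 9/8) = x^2 - x - 3/4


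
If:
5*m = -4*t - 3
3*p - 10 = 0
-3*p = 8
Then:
No Solution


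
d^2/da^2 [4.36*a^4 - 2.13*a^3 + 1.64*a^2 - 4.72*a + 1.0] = 52.32*a^2 - 12.78*a + 3.28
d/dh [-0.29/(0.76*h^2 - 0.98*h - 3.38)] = (0.4408*h - 0.2842)/(-0.76*h^2 + 0.98*h + 3.38)^2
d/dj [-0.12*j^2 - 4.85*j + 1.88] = -0.24*j - 4.85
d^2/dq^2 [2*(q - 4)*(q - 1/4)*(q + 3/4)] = 12*q - 14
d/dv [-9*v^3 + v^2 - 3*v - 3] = -27*v^2 + 2*v - 3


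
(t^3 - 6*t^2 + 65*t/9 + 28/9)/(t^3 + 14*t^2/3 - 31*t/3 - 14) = (3*t^2 - 11*t - 4)/(3*(t^2 + 7*t + 6))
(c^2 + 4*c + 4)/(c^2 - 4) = (c + 2)/(c - 2)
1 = 1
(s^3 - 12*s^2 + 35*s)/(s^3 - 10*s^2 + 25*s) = (s - 7)/(s - 5)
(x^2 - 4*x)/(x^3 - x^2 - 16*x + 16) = x/(x^2 + 3*x - 4)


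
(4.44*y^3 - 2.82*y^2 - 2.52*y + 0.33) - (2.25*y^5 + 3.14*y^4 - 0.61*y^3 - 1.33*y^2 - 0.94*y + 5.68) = -2.25*y^5 - 3.14*y^4 + 5.05*y^3 - 1.49*y^2 - 1.58*y - 5.35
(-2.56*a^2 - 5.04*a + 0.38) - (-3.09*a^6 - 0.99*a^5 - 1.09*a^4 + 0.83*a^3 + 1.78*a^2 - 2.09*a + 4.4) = 3.09*a^6 + 0.99*a^5 + 1.09*a^4 - 0.83*a^3 - 4.34*a^2 - 2.95*a - 4.02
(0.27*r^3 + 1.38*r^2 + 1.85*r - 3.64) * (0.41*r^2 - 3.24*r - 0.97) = 0.1107*r^5 - 0.309*r^4 - 3.9746*r^3 - 8.825*r^2 + 9.9991*r + 3.5308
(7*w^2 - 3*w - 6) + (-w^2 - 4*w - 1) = 6*w^2 - 7*w - 7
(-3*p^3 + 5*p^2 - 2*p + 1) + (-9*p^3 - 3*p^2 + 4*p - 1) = -12*p^3 + 2*p^2 + 2*p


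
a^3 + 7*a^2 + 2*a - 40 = (a - 2)*(a + 4)*(a + 5)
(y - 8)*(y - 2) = y^2 - 10*y + 16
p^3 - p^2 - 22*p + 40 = (p - 4)*(p - 2)*(p + 5)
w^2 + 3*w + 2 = (w + 1)*(w + 2)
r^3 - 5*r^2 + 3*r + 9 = (r - 3)^2*(r + 1)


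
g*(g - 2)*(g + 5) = g^3 + 3*g^2 - 10*g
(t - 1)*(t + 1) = t^2 - 1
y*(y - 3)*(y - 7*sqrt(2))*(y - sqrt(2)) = y^4 - 8*sqrt(2)*y^3 - 3*y^3 + 14*y^2 + 24*sqrt(2)*y^2 - 42*y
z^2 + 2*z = z*(z + 2)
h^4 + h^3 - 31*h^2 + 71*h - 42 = (h - 3)*(h - 2)*(h - 1)*(h + 7)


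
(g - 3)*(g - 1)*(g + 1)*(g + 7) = g^4 + 4*g^3 - 22*g^2 - 4*g + 21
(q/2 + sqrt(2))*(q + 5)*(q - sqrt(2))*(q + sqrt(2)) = q^4/2 + sqrt(2)*q^3 + 5*q^3/2 - q^2 + 5*sqrt(2)*q^2 - 5*q - 2*sqrt(2)*q - 10*sqrt(2)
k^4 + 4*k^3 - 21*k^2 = k^2*(k - 3)*(k + 7)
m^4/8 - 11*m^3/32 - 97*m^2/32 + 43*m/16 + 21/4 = (m/4 + 1)*(m/2 + 1/2)*(m - 6)*(m - 7/4)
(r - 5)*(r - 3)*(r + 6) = r^3 - 2*r^2 - 33*r + 90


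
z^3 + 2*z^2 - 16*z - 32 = (z - 4)*(z + 2)*(z + 4)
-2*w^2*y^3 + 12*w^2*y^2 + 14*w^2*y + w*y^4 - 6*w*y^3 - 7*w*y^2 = y*(-2*w + y)*(y - 7)*(w*y + w)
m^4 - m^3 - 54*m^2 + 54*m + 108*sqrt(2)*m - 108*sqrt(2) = (m - 1)*(m - 3*sqrt(2))^2*(m + 6*sqrt(2))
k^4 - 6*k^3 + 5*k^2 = k^2*(k - 5)*(k - 1)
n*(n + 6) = n^2 + 6*n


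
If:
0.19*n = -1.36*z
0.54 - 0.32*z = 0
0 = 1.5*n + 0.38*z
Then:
No Solution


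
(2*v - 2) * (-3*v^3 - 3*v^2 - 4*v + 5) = -6*v^4 - 2*v^2 + 18*v - 10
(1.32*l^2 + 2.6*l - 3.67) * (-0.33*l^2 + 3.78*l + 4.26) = -0.4356*l^4 + 4.1316*l^3 + 16.6623*l^2 - 2.7966*l - 15.6342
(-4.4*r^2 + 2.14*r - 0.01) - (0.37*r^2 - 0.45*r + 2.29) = -4.77*r^2 + 2.59*r - 2.3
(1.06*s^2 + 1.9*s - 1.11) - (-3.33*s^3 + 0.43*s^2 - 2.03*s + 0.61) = 3.33*s^3 + 0.63*s^2 + 3.93*s - 1.72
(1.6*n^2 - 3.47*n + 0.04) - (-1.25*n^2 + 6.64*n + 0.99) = 2.85*n^2 - 10.11*n - 0.95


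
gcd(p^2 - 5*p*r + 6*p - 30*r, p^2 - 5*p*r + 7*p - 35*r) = p - 5*r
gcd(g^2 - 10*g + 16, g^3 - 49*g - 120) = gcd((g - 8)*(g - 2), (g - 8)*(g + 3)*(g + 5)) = g - 8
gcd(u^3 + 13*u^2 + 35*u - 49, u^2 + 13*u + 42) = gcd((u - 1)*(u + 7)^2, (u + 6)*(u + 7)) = u + 7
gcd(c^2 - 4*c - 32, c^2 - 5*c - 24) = c - 8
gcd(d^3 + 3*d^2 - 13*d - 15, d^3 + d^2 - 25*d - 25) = d^2 + 6*d + 5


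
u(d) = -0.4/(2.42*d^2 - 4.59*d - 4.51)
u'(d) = -0.4*(4.59 - 4.84*d)/(2.42*d^2 - 4.59*d - 4.51)^2 = (1.936*d - 1.836)/(-2.42*d^2 + 4.59*d + 4.51)^2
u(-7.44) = -0.00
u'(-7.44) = -0.00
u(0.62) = 0.06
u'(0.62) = -0.02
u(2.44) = 0.31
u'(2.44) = 1.70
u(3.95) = -0.03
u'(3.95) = 0.03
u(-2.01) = -0.03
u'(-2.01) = -0.03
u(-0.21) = 0.12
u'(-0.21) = -0.19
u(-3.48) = -0.01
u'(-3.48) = -0.01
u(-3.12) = -0.01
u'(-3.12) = -0.01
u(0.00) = 0.09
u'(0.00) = -0.09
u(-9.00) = -0.00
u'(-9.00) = -0.00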